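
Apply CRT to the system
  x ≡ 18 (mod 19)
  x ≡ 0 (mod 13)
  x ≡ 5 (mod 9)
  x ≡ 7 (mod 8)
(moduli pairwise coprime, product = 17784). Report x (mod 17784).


Product of moduli M = 19 · 13 · 9 · 8 = 17784.
Merge one congruence at a time:
  Start: x ≡ 18 (mod 19).
  Combine with x ≡ 0 (mod 13); new modulus lcm = 247.
    Write x = 18 + 19·t and substitute into x ≡ 0 (mod 13): 19·t ≡ 0 − 18 = -18 (mod 13).
    Reduce coefficients mod 13: 6·t ≡ 8 (mod 13).
    The inverse of 6 mod 13 is 11 (since 6·11 = 66 = 5·13 + 1), so t ≡ 11·8 = 88 ≡ 10 (mod 13).
    Then x = 18 + 19·10 = 208, valid modulo lcm(19, 13) = 247: x ≡ 208 (mod 247).
  Combine with x ≡ 5 (mod 9); new modulus lcm = 2223.
    Write x = 208 + 247·t and substitute into x ≡ 5 (mod 9): 247·t ≡ 5 − 208 = -203 (mod 9).
    Reduce coefficients mod 9: 4·t ≡ 4 (mod 9).
    The inverse of 4 mod 9 is 7 (since 4·7 = 28 = 3·9 + 1), so t ≡ 7·4 = 28 ≡ 1 (mod 9).
    Then x = 208 + 247·1 = 455, valid modulo lcm(247, 9) = 2223: x ≡ 455 (mod 2223).
  Combine with x ≡ 7 (mod 8); new modulus lcm = 17784.
    Write x = 455 + 2223·t and substitute into x ≡ 7 (mod 8): 2223·t ≡ 7 − 455 = -448 (mod 8).
    Reduce coefficients mod 8: 7·t ≡ 0 (mod 8).
    The inverse of 7 mod 8 is 7 (since 7·7 = 49 = 6·8 + 1), so t ≡ 7·0 = 0 ≡ 0 (mod 8).
    Then x = 455 + 2223·0 = 455, valid modulo lcm(2223, 8) = 17784: x ≡ 455 (mod 17784).
Verify against each original: 455 mod 19 = 18, 455 mod 13 = 0, 455 mod 9 = 5, 455 mod 8 = 7.

x ≡ 455 (mod 17784).


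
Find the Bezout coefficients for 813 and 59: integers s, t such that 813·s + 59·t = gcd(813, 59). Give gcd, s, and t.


Euclidean algorithm on (813, 59) — divide until remainder is 0:
  813 = 13 · 59 + 46
  59 = 1 · 46 + 13
  46 = 3 · 13 + 7
  13 = 1 · 7 + 6
  7 = 1 · 6 + 1
  6 = 6 · 1 + 0
gcd(813, 59) = 1.
Track Bezout coefficients alongside the remainders: start with r₀ = 813 = a·1 + b·0 (s = 1, t = 0) and r₁ = 59 = a·0 + b·1 (s = 0, t = 1); each new remainder r_{k+1} = r_{k-1} − q_k·r_k inherits s_{k+1} = s_{k-1} − q_k·s_k, t_{k+1} = t_{k-1} − q_k·t_k, so r_k = a·s_k + b·t_k at every step:
  q = 13: r = 46, s = 1 − 13·0 = 1, t = 0 − 13·1 = -13  (check: 813·1 + 59·(-13) = 46)
  q = 1: r = 13, s = 0 − 1·1 = -1, t = 1 − 1·(-13) = 14  (check: 813·(-1) + 59·14 = 13)
  q = 3: r = 7, s = 1 − 3·(-1) = 4, t = -13 − 3·14 = -55  (check: 813·4 + 59·(-55) = 7)
  q = 1: r = 6, s = -1 − 1·4 = -5, t = 14 − 1·(-55) = 69  (check: 813·(-5) + 59·69 = 6)
  q = 1: r = 1, s = 4 − 1·(-5) = 9, t = -55 − 1·69 = -124  (check: 813·9 + 59·(-124) = 1)
The row with r = 1 (the gcd) gives the Bezout coefficients s = 9, t = -124.
Result: 813 · (9) + 59 · (-124) = 1.

gcd(813, 59) = 1; s = 9, t = -124 (check: 813·9 + 59·(-124) = 1).


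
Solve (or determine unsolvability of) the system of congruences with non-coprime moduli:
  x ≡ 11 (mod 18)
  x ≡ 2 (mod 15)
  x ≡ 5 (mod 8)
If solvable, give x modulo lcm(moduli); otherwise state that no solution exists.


Moduli 18, 15, 8 are not pairwise coprime, so CRT works modulo lcm(m_i) when all pairwise compatibility conditions hold.
Pairwise compatibility: gcd(m_i, m_j) must divide a_i - a_j for every pair.
Merge one congruence at a time:
  Start: x ≡ 11 (mod 18).
  Combine with x ≡ 2 (mod 15): gcd(18, 15) = 3; 2 - 11 = -9, which IS divisible by 3, so compatible.
    Write x = 11 + 18·t and substitute into x ≡ 2 (mod 15): 18·t ≡ 2 − 11 = -9 (mod 15).
    Divide the congruence (and modulus) by g = 3: 6·t ≡ -3 (mod 5).
    Reduce coefficients mod 5: 1·t ≡ 2 (mod 5).
    So t ≡ 2 (mod 5).
    Then x = 11 + 18·2 = 47, valid modulo lcm(18, 15) = 90: x ≡ 47 (mod 90).
  Combine with x ≡ 5 (mod 8): gcd(90, 8) = 2; 5 - 47 = -42, which IS divisible by 2, so compatible.
    Write x = 47 + 90·t and substitute into x ≡ 5 (mod 8): 90·t ≡ 5 − 47 = -42 (mod 8).
    Divide the congruence (and modulus) by g = 2: 45·t ≡ -21 (mod 4).
    Reduce coefficients mod 4: 1·t ≡ 3 (mod 4).
    So t ≡ 3 (mod 4).
    Then x = 47 + 90·3 = 317, valid modulo lcm(90, 8) = 360: x ≡ 317 (mod 360).
Verify: 317 mod 18 = 11, 317 mod 15 = 2, 317 mod 8 = 5.

x ≡ 317 (mod 360).


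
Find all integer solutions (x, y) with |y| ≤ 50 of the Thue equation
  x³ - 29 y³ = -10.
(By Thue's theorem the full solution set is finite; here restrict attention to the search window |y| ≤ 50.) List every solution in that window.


The equation is x³ - 29y³ = -10. For fixed y, x³ = 29·y³ − 10, so a solution requires the RHS to be a perfect cube.
Strategy: iterate y from -50 to 50, compute RHS = 29·y³ − 10, and check whether it is a (positive or negative) perfect cube.
Check small values of y:
  y = 0: RHS = -10 is not a perfect cube.
  y = 1: RHS = 19 is not a perfect cube.
  y = -1: RHS = -39 is not a perfect cube.
  y = 2: RHS = 222 is not a perfect cube.
  y = -2: RHS = -242 is not a perfect cube.
  y = 3: RHS = 773 is not a perfect cube.
  y = -3: RHS = -793 is not a perfect cube.
Continuing the search up to |y| = 50 finds no solutions either.
No (x, y) in the scanned range satisfies the equation.

No integer solutions with |y| ≤ 50.


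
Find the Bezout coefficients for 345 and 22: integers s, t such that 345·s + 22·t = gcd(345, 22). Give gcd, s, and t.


Euclidean algorithm on (345, 22) — divide until remainder is 0:
  345 = 15 · 22 + 15
  22 = 1 · 15 + 7
  15 = 2 · 7 + 1
  7 = 7 · 1 + 0
gcd(345, 22) = 1.
Track Bezout coefficients alongside the remainders: start with r₀ = 345 = a·1 + b·0 (s = 1, t = 0) and r₁ = 22 = a·0 + b·1 (s = 0, t = 1); each new remainder r_{k+1} = r_{k-1} − q_k·r_k inherits s_{k+1} = s_{k-1} − q_k·s_k, t_{k+1} = t_{k-1} − q_k·t_k, so r_k = a·s_k + b·t_k at every step:
  q = 15: r = 15, s = 1 − 15·0 = 1, t = 0 − 15·1 = -15  (check: 345·1 + 22·(-15) = 15)
  q = 1: r = 7, s = 0 − 1·1 = -1, t = 1 − 1·(-15) = 16  (check: 345·(-1) + 22·16 = 7)
  q = 2: r = 1, s = 1 − 2·(-1) = 3, t = -15 − 2·16 = -47  (check: 345·3 + 22·(-47) = 1)
The row with r = 1 (the gcd) gives the Bezout coefficients s = 3, t = -47.
Result: 345 · (3) + 22 · (-47) = 1.

gcd(345, 22) = 1; s = 3, t = -47 (check: 345·3 + 22·(-47) = 1).


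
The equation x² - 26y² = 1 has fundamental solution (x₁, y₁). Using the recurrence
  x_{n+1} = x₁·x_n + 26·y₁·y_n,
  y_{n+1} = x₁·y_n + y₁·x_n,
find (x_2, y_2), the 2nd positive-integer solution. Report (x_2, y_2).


Step 1: Find the fundamental solution (x₁, y₁) of x² - 26y² = 1.
  Expand √26 as a continued fraction. a₀ = ⌊√26⌋ = 5; iterate m_{k+1} = d_k·a_k − m_k, d_{k+1} = (26 − m_{k+1}²)/d_k, a_{k+1} = ⌊(a₀ + m_{k+1})/d_{k+1}⌋ (starting m₀ = 0, d₀ = 1), with convergents p_k = a_k·p_{k-1} + p_{k-2}, q_k = a_k·q_{k-1} + q_{k-2} (p₋₁ = 1, q₋₁ = 0):
  k = 0: a₀ = 5; p₀/q₀ = 5/1; p₀² − 26·q₀² = 25 − 26 = -1.
  k = 1: m = 5, d = 1, a = ⌊(5 + 5)/1⌋ = 10; p/q = (10·5 + 1)/(10·1 + 0) = 51/10; p² − 26·q² = 2601 − 2600 = 1.
  The first convergent with p² − 26·q² = 1 gives the fundamental solution (x₁, y₁) = (51, 10).
Step 2: Apply the recurrence (x_{n+1}, y_{n+1}) = (x₁x_n + 26y₁y_n, x₁y_n + y₁x_n) repeatedly.
  From (x_1, y_1) = (51, 10): x_2 = 51·51 + 26·10·10 = 5201; y_2 = 51·10 + 10·51 = 1020.
Step 3: Verify x_2² - 26·y_2² = 27050401 - 27050400 = 1 (should be 1). ✓

(x_1, y_1) = (51, 10); (x_2, y_2) = (5201, 1020).


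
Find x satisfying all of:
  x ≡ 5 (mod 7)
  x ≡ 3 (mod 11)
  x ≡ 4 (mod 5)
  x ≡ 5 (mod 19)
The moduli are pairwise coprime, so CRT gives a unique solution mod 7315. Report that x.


Product of moduli M = 7 · 11 · 5 · 19 = 7315.
Merge one congruence at a time:
  Start: x ≡ 5 (mod 7).
  Combine with x ≡ 3 (mod 11); new modulus lcm = 77.
    Write x = 5 + 7·t and substitute into x ≡ 3 (mod 11): 7·t ≡ 3 − 5 = -2 (mod 11).
    Reduce coefficients mod 11: 7·t ≡ 9 (mod 11).
    The inverse of 7 mod 11 is 8 (since 7·8 = 56 = 5·11 + 1), so t ≡ 8·9 = 72 ≡ 6 (mod 11).
    Then x = 5 + 7·6 = 47, valid modulo lcm(7, 11) = 77: x ≡ 47 (mod 77).
  Combine with x ≡ 4 (mod 5); new modulus lcm = 385.
    Write x = 47 + 77·t and substitute into x ≡ 4 (mod 5): 77·t ≡ 4 − 47 = -43 (mod 5).
    Reduce coefficients mod 5: 2·t ≡ 2 (mod 5).
    The inverse of 2 mod 5 is 3 (since 2·3 = 6 = 1·5 + 1), so t ≡ 3·2 = 6 ≡ 1 (mod 5).
    Then x = 47 + 77·1 = 124, valid modulo lcm(77, 5) = 385: x ≡ 124 (mod 385).
  Combine with x ≡ 5 (mod 19); new modulus lcm = 7315.
    Write x = 124 + 385·t and substitute into x ≡ 5 (mod 19): 385·t ≡ 5 − 124 = -119 (mod 19).
    Reduce coefficients mod 19: 5·t ≡ 14 (mod 19).
    The inverse of 5 mod 19 is 4 (since 5·4 = 20 = 1·19 + 1), so t ≡ 4·14 = 56 ≡ 18 (mod 19).
    Then x = 124 + 385·18 = 7054, valid modulo lcm(385, 19) = 7315: x ≡ 7054 (mod 7315).
Verify against each original: 7054 mod 7 = 5, 7054 mod 11 = 3, 7054 mod 5 = 4, 7054 mod 19 = 5.

x ≡ 7054 (mod 7315).


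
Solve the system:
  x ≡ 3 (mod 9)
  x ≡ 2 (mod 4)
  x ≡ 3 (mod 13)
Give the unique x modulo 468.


Moduli 9, 4, 13 are pairwise coprime; by CRT there is a unique solution modulo M = 9 · 4 · 13 = 468.
Solve pairwise, accumulating the modulus:
  Start with x ≡ 3 (mod 9).
  Combine with x ≡ 2 (mod 4): since gcd(9, 4) = 1, we get a unique residue mod 36.
    Write x = 3 + 9·t and substitute into x ≡ 2 (mod 4): 9·t ≡ 2 − 3 = -1 (mod 4).
    Reduce coefficients mod 4: 1·t ≡ 3 (mod 4).
    So t ≡ 3 (mod 4).
    Then x = 3 + 9·3 = 30, valid modulo lcm(9, 4) = 36: x ≡ 30 (mod 36).
  Combine with x ≡ 3 (mod 13): since gcd(36, 13) = 1, we get a unique residue mod 468.
    Write x = 30 + 36·t and substitute into x ≡ 3 (mod 13): 36·t ≡ 3 − 30 = -27 (mod 13).
    Reduce coefficients mod 13: 10·t ≡ 12 (mod 13).
    The inverse of 10 mod 13 is 4 (since 10·4 = 40 = 3·13 + 1), so t ≡ 4·12 = 48 ≡ 9 (mod 13).
    Then x = 30 + 36·9 = 354, valid modulo lcm(36, 13) = 468: x ≡ 354 (mod 468).
Verify: 354 mod 9 = 3 ✓, 354 mod 4 = 2 ✓, 354 mod 13 = 3 ✓.

x ≡ 354 (mod 468).


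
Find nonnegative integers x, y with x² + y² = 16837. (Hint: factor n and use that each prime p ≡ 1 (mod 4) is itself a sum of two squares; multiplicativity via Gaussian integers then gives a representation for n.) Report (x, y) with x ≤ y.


Step 1: Factor n = 16837 = 113 · 149.
Step 2: Check the mod-4 condition on each prime factor: 113 ≡ 1 (mod 4), exponent 1; 149 ≡ 1 (mod 4), exponent 1.
All primes ≡ 3 (mod 4) appear to even exponent (or don't appear), so by the two-squares theorem n IS expressible as a sum of two squares.
Step 3: Build a representation. Here n = 113 · 149 is a product of primes ≡ 1 (mod 4). Each prime p ≡ 1 (mod 4) is itself a sum of two squares; find a² by testing p − a² for a perfect square:
  113: 113 − 1² = 112, 113 − 2² = 109, 113 − 3² = 104, 113 − 4² = 97, 113 − 5² = 88, 113 − 6² = 77, 113 − 7² = 64 = 8² ⇒ 113 = 7² + 8².
  149: 149 − 1² = 148, 149 − 2² = 145, 149 − 3² = 140, 149 − 4² = 133, 149 − 5² = 124, 149 − 6² = 113, 149 − 7² = 100 = 10² ⇒ 149 = 7² + 10².
  Combine using the Brahmagupta–Fibonacci identity (a² + b²)(c² + d²) = (ac − bd)² + (ad + bc)² = (ac + bd)² + (ad − bc)²:
  113 · 149 = 16837: from (7² + 8²)(7² + 10²), take (7·7 − 8·10, 7·10 + 8·7) = (49 − 80, 70 + 56) = (-31, 126); dropping signs (only squares matter) gives (31, 126); check 31² + 126² = 961 + 15876 = 16837 ✓.
Step 4: Order so x ≤ y and verify: 31² + 126² = 961 + 15876 = 16837 = n. ✓

n = 16837 = 31² + 126² (one valid representation with x ≤ y).


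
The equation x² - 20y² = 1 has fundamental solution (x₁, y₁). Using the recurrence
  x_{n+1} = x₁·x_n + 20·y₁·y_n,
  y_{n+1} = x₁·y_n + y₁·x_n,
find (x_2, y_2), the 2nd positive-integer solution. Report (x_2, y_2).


Step 1: Find the fundamental solution (x₁, y₁) of x² - 20y² = 1.
  Expand √20 as a continued fraction. a₀ = ⌊√20⌋ = 4; iterate m_{k+1} = d_k·a_k − m_k, d_{k+1} = (20 − m_{k+1}²)/d_k, a_{k+1} = ⌊(a₀ + m_{k+1})/d_{k+1}⌋ (starting m₀ = 0, d₀ = 1), with convergents p_k = a_k·p_{k-1} + p_{k-2}, q_k = a_k·q_{k-1} + q_{k-2} (p₋₁ = 1, q₋₁ = 0):
  k = 0: a₀ = 4; p₀/q₀ = 4/1; p₀² − 20·q₀² = 16 − 20 = -4.
  k = 1: m = 4, d = 4, a = ⌊(4 + 4)/4⌋ = 2; p/q = (2·4 + 1)/(2·1 + 0) = 9/2; p² − 20·q² = 81 − 80 = 1.
  The first convergent with p² − 20·q² = 1 gives the fundamental solution (x₁, y₁) = (9, 2).
Step 2: Apply the recurrence (x_{n+1}, y_{n+1}) = (x₁x_n + 20y₁y_n, x₁y_n + y₁x_n) repeatedly.
  From (x_1, y_1) = (9, 2): x_2 = 9·9 + 20·2·2 = 161; y_2 = 9·2 + 2·9 = 36.
Step 3: Verify x_2² - 20·y_2² = 25921 - 25920 = 1 (should be 1). ✓

(x_1, y_1) = (9, 2); (x_2, y_2) = (161, 36).


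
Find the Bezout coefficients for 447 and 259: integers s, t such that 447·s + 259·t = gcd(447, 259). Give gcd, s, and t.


Euclidean algorithm on (447, 259) — divide until remainder is 0:
  447 = 1 · 259 + 188
  259 = 1 · 188 + 71
  188 = 2 · 71 + 46
  71 = 1 · 46 + 25
  46 = 1 · 25 + 21
  25 = 1 · 21 + 4
  21 = 5 · 4 + 1
  4 = 4 · 1 + 0
gcd(447, 259) = 1.
Track Bezout coefficients alongside the remainders: start with r₀ = 447 = a·1 + b·0 (s = 1, t = 0) and r₁ = 259 = a·0 + b·1 (s = 0, t = 1); each new remainder r_{k+1} = r_{k-1} − q_k·r_k inherits s_{k+1} = s_{k-1} − q_k·s_k, t_{k+1} = t_{k-1} − q_k·t_k, so r_k = a·s_k + b·t_k at every step:
  q = 1: r = 188, s = 1 − 1·0 = 1, t = 0 − 1·1 = -1  (check: 447·1 + 259·(-1) = 188)
  q = 1: r = 71, s = 0 − 1·1 = -1, t = 1 − 1·(-1) = 2  (check: 447·(-1) + 259·2 = 71)
  q = 2: r = 46, s = 1 − 2·(-1) = 3, t = -1 − 2·2 = -5  (check: 447·3 + 259·(-5) = 46)
  q = 1: r = 25, s = -1 − 1·3 = -4, t = 2 − 1·(-5) = 7  (check: 447·(-4) + 259·7 = 25)
  q = 1: r = 21, s = 3 − 1·(-4) = 7, t = -5 − 1·7 = -12  (check: 447·7 + 259·(-12) = 21)
  q = 1: r = 4, s = -4 − 1·7 = -11, t = 7 − 1·(-12) = 19  (check: 447·(-11) + 259·19 = 4)
  q = 5: r = 1, s = 7 − 5·(-11) = 62, t = -12 − 5·19 = -107  (check: 447·62 + 259·(-107) = 1)
The row with r = 1 (the gcd) gives the Bezout coefficients s = 62, t = -107.
Result: 447 · (62) + 259 · (-107) = 1.

gcd(447, 259) = 1; s = 62, t = -107 (check: 447·62 + 259·(-107) = 1).


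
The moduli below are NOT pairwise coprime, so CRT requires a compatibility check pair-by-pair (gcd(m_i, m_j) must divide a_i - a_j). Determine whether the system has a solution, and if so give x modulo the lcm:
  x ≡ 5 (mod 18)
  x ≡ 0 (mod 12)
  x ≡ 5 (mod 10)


Moduli 18, 12, 10 are not pairwise coprime, so CRT works modulo lcm(m_i) when all pairwise compatibility conditions hold.
Pairwise compatibility: gcd(m_i, m_j) must divide a_i - a_j for every pair.
Merge one congruence at a time:
  Start: x ≡ 5 (mod 18).
  Combine with x ≡ 0 (mod 12): gcd(18, 12) = 6, and 0 - 5 = -5 is NOT divisible by 6.
    ⇒ system is inconsistent (no integer solution).

No solution (the system is inconsistent).


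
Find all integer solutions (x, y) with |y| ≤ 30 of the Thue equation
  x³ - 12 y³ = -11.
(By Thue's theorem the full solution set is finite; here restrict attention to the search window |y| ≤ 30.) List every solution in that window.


The equation is x³ - 12y³ = -11. For fixed y, x³ = 12·y³ − 11, so a solution requires the RHS to be a perfect cube.
Strategy: iterate y from -30 to 30, compute RHS = 12·y³ − 11, and check whether it is a (positive or negative) perfect cube.
Check small values of y:
  y = 0: RHS = -11 is not a perfect cube.
  y = 1: RHS = 1 = (1)³ ⇒ x = 1 works.
  y = -1: RHS = -23 is not a perfect cube.
  y = 2: RHS = 85 is not a perfect cube.
  y = -2: RHS = -107 is not a perfect cube.
  y = 3: RHS = 313 is not a perfect cube.
  y = -3: RHS = -335 is not a perfect cube.
Continuing the search up to |y| = 30 finds no further solutions beyond those listed.
Collected solutions: (1, 1).

Solutions (with |y| ≤ 30): (1, 1).


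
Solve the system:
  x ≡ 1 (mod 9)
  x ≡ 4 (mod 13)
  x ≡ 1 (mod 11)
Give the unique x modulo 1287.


Moduli 9, 13, 11 are pairwise coprime; by CRT there is a unique solution modulo M = 9 · 13 · 11 = 1287.
Solve pairwise, accumulating the modulus:
  Start with x ≡ 1 (mod 9).
  Combine with x ≡ 4 (mod 13): since gcd(9, 13) = 1, we get a unique residue mod 117.
    Write x = 1 + 9·t and substitute into x ≡ 4 (mod 13): 9·t ≡ 4 − 1 = 3 (mod 13).
    The inverse of 9 mod 13 is 3 (since 9·3 = 27 = 2·13 + 1), so t ≡ 3·3 = 9 ≡ 9 (mod 13).
    Then x = 1 + 9·9 = 82, valid modulo lcm(9, 13) = 117: x ≡ 82 (mod 117).
  Combine with x ≡ 1 (mod 11): since gcd(117, 11) = 1, we get a unique residue mod 1287.
    Write x = 82 + 117·t and substitute into x ≡ 1 (mod 11): 117·t ≡ 1 − 82 = -81 (mod 11).
    Reduce coefficients mod 11: 7·t ≡ 7 (mod 11).
    The inverse of 7 mod 11 is 8 (since 7·8 = 56 = 5·11 + 1), so t ≡ 8·7 = 56 ≡ 1 (mod 11).
    Then x = 82 + 117·1 = 199, valid modulo lcm(117, 11) = 1287: x ≡ 199 (mod 1287).
Verify: 199 mod 9 = 1 ✓, 199 mod 13 = 4 ✓, 199 mod 11 = 1 ✓.

x ≡ 199 (mod 1287).


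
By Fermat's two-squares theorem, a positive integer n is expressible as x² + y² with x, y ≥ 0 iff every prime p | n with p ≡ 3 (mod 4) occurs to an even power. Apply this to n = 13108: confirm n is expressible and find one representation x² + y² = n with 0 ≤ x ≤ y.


Step 1: Factor n = 13108 = 2^2 · 29 · 113.
Step 2: Check the mod-4 condition on each prime factor: 2 = 2 (special); 29 ≡ 1 (mod 4), exponent 1; 113 ≡ 1 (mod 4), exponent 1.
All primes ≡ 3 (mod 4) appear to even exponent (or don't appear), so by the two-squares theorem n IS expressible as a sum of two squares.
Step 3: Build a representation. Group n = k² · m with k = 2 and m = 29 · 113 = 3277 (a product of primes ≡ 1 (mod 4)); a representation of m scales to one of n via (k·x)² + (k·y)² = k²(x² + y²). Each prime p ≡ 1 (mod 4) is itself a sum of two squares; find a² by testing p − a² for a perfect square:
  29: 29 − 1² = 28, 29 − 2² = 25 = 5² ⇒ 29 = 2² + 5².
  113: 113 − 1² = 112, 113 − 2² = 109, 113 − 3² = 104, 113 − 4² = 97, 113 − 5² = 88, 113 − 6² = 77, 113 − 7² = 64 = 8² ⇒ 113 = 7² + 8².
  Combine using the Brahmagupta–Fibonacci identity (a² + b²)(c² + d²) = (ac − bd)² + (ad + bc)² = (ac + bd)² + (ad − bc)²:
  29 · 113 = 3277: from (2² + 5²)(7² + 8²), take (2·7 − 5·8, 2·8 + 5·7) = (14 − 40, 16 + 35) = (-26, 51); dropping signs (only squares matter) gives (26, 51); check 26² + 51² = 676 + 2601 = 3277 ✓.
  Scale by k = 2: (2·26, 2·51) = (52, 102).
Step 4: Order so x ≤ y and verify: 52² + 102² = 2704 + 10404 = 13108 = n. ✓

n = 13108 = 52² + 102² (one valid representation with x ≤ y).


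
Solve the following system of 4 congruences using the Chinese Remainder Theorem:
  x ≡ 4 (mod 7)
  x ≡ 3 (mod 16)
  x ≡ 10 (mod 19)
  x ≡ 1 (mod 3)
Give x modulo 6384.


Product of moduli M = 7 · 16 · 19 · 3 = 6384.
Merge one congruence at a time:
  Start: x ≡ 4 (mod 7).
  Combine with x ≡ 3 (mod 16); new modulus lcm = 112.
    Write x = 4 + 7·t and substitute into x ≡ 3 (mod 16): 7·t ≡ 3 − 4 = -1 (mod 16).
    Reduce coefficients mod 16: 7·t ≡ 15 (mod 16).
    The inverse of 7 mod 16 is 7 (since 7·7 = 49 = 3·16 + 1), so t ≡ 7·15 = 105 ≡ 9 (mod 16).
    Then x = 4 + 7·9 = 67, valid modulo lcm(7, 16) = 112: x ≡ 67 (mod 112).
  Combine with x ≡ 10 (mod 19); new modulus lcm = 2128.
    Write x = 67 + 112·t and substitute into x ≡ 10 (mod 19): 112·t ≡ 10 − 67 = -57 (mod 19).
    Reduce coefficients mod 19: 17·t ≡ 0 (mod 19).
    The inverse of 17 mod 19 is 9 (since 17·9 = 153 = 8·19 + 1), so t ≡ 9·0 = 0 ≡ 0 (mod 19).
    Then x = 67 + 112·0 = 67, valid modulo lcm(112, 19) = 2128: x ≡ 67 (mod 2128).
  Combine with x ≡ 1 (mod 3); new modulus lcm = 6384.
    Write x = 67 + 2128·t and substitute into x ≡ 1 (mod 3): 2128·t ≡ 1 − 67 = -66 (mod 3).
    Reduce coefficients mod 3: 1·t ≡ 0 (mod 3).
    So t ≡ 0 (mod 3).
    Then x = 67 + 2128·0 = 67, valid modulo lcm(2128, 3) = 6384: x ≡ 67 (mod 6384).
Verify against each original: 67 mod 7 = 4, 67 mod 16 = 3, 67 mod 19 = 10, 67 mod 3 = 1.

x ≡ 67 (mod 6384).


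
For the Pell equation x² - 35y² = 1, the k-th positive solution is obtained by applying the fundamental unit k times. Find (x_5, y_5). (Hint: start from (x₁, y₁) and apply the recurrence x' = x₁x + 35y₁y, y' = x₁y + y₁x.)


Step 1: Find the fundamental solution (x₁, y₁) of x² - 35y² = 1.
  Expand √35 as a continued fraction. a₀ = ⌊√35⌋ = 5; iterate m_{k+1} = d_k·a_k − m_k, d_{k+1} = (35 − m_{k+1}²)/d_k, a_{k+1} = ⌊(a₀ + m_{k+1})/d_{k+1}⌋ (starting m₀ = 0, d₀ = 1), with convergents p_k = a_k·p_{k-1} + p_{k-2}, q_k = a_k·q_{k-1} + q_{k-2} (p₋₁ = 1, q₋₁ = 0):
  k = 0: a₀ = 5; p₀/q₀ = 5/1; p₀² − 35·q₀² = 25 − 35 = -10.
  k = 1: m = 5, d = 10, a = ⌊(5 + 5)/10⌋ = 1; p/q = (1·5 + 1)/(1·1 + 0) = 6/1; p² − 35·q² = 36 − 35 = 1.
  The first convergent with p² − 35·q² = 1 gives the fundamental solution (x₁, y₁) = (6, 1).
Step 2: Apply the recurrence (x_{n+1}, y_{n+1}) = (x₁x_n + 35y₁y_n, x₁y_n + y₁x_n) repeatedly.
  From (x_1, y_1) = (6, 1): x_2 = 6·6 + 35·1·1 = 71; y_2 = 6·1 + 1·6 = 12.
  From (x_2, y_2) = (71, 12): x_3 = 6·71 + 35·1·12 = 846; y_3 = 6·12 + 1·71 = 143.
  From (x_3, y_3) = (846, 143): x_4 = 6·846 + 35·1·143 = 10081; y_4 = 6·143 + 1·846 = 1704.
  From (x_4, y_4) = (10081, 1704): x_5 = 6·10081 + 35·1·1704 = 120126; y_5 = 6·1704 + 1·10081 = 20305.
Step 3: Verify x_5² - 35·y_5² = 14430255876 - 14430255875 = 1 (should be 1). ✓

(x_1, y_1) = (6, 1); (x_5, y_5) = (120126, 20305).


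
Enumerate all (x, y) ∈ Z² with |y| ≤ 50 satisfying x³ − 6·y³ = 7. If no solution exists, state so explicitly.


The equation is x³ - 6y³ = 7. For fixed y, x³ = 6·y³ + 7, so a solution requires the RHS to be a perfect cube.
Strategy: iterate y from -50 to 50, compute RHS = 6·y³ + 7, and check whether it is a (positive or negative) perfect cube.
Check small values of y:
  y = 0: RHS = 7 is not a perfect cube.
  y = 1: RHS = 13 is not a perfect cube.
  y = -1: RHS = 1 = (1)³ ⇒ x = 1 works.
  y = 2: RHS = 55 is not a perfect cube.
  y = -2: RHS = -41 is not a perfect cube.
  y = 3: RHS = 169 is not a perfect cube.
  y = -3: RHS = -155 is not a perfect cube.
Continuing the search up to |y| = 50 finds no further solutions beyond those listed.
Collected solutions: (1, -1).

Solutions (with |y| ≤ 50): (1, -1).


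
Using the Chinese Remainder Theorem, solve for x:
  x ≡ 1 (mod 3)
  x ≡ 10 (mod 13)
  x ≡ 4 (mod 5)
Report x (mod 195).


Moduli 3, 13, 5 are pairwise coprime; by CRT there is a unique solution modulo M = 3 · 13 · 5 = 195.
Solve pairwise, accumulating the modulus:
  Start with x ≡ 1 (mod 3).
  Combine with x ≡ 10 (mod 13): since gcd(3, 13) = 1, we get a unique residue mod 39.
    Write x = 1 + 3·t and substitute into x ≡ 10 (mod 13): 3·t ≡ 10 − 1 = 9 (mod 13).
    The inverse of 3 mod 13 is 9 (since 3·9 = 27 = 2·13 + 1), so t ≡ 9·9 = 81 ≡ 3 (mod 13).
    Then x = 1 + 3·3 = 10, valid modulo lcm(3, 13) = 39: x ≡ 10 (mod 39).
  Combine with x ≡ 4 (mod 5): since gcd(39, 5) = 1, we get a unique residue mod 195.
    Write x = 10 + 39·t and substitute into x ≡ 4 (mod 5): 39·t ≡ 4 − 10 = -6 (mod 5).
    Reduce coefficients mod 5: 4·t ≡ 4 (mod 5).
    The inverse of 4 mod 5 is 4 (since 4·4 = 16 = 3·5 + 1), so t ≡ 4·4 = 16 ≡ 1 (mod 5).
    Then x = 10 + 39·1 = 49, valid modulo lcm(39, 5) = 195: x ≡ 49 (mod 195).
Verify: 49 mod 3 = 1 ✓, 49 mod 13 = 10 ✓, 49 mod 5 = 4 ✓.

x ≡ 49 (mod 195).


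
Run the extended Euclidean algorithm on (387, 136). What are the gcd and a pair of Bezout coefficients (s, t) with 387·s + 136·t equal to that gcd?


Euclidean algorithm on (387, 136) — divide until remainder is 0:
  387 = 2 · 136 + 115
  136 = 1 · 115 + 21
  115 = 5 · 21 + 10
  21 = 2 · 10 + 1
  10 = 10 · 1 + 0
gcd(387, 136) = 1.
Track Bezout coefficients alongside the remainders: start with r₀ = 387 = a·1 + b·0 (s = 1, t = 0) and r₁ = 136 = a·0 + b·1 (s = 0, t = 1); each new remainder r_{k+1} = r_{k-1} − q_k·r_k inherits s_{k+1} = s_{k-1} − q_k·s_k, t_{k+1} = t_{k-1} − q_k·t_k, so r_k = a·s_k + b·t_k at every step:
  q = 2: r = 115, s = 1 − 2·0 = 1, t = 0 − 2·1 = -2  (check: 387·1 + 136·(-2) = 115)
  q = 1: r = 21, s = 0 − 1·1 = -1, t = 1 − 1·(-2) = 3  (check: 387·(-1) + 136·3 = 21)
  q = 5: r = 10, s = 1 − 5·(-1) = 6, t = -2 − 5·3 = -17  (check: 387·6 + 136·(-17) = 10)
  q = 2: r = 1, s = -1 − 2·6 = -13, t = 3 − 2·(-17) = 37  (check: 387·(-13) + 136·37 = 1)
The row with r = 1 (the gcd) gives the Bezout coefficients s = -13, t = 37.
Result: 387 · (-13) + 136 · (37) = 1.

gcd(387, 136) = 1; s = -13, t = 37 (check: 387·(-13) + 136·37 = 1).


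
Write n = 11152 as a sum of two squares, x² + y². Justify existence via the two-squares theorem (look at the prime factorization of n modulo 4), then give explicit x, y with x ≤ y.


Step 1: Factor n = 11152 = 2^4 · 17 · 41.
Step 2: Check the mod-4 condition on each prime factor: 2 = 2 (special); 17 ≡ 1 (mod 4), exponent 1; 41 ≡ 1 (mod 4), exponent 1.
All primes ≡ 3 (mod 4) appear to even exponent (or don't appear), so by the two-squares theorem n IS expressible as a sum of two squares.
Step 3: Build a representation. Group n = k² · m with k = 4 and m = 17 · 41 = 697 (a product of primes ≡ 1 (mod 4)); a representation of m scales to one of n via (k·x)² + (k·y)² = k²(x² + y²). Each prime p ≡ 1 (mod 4) is itself a sum of two squares; find a² by testing p − a² for a perfect square:
  17: 17 − 1² = 16 = 4² ⇒ 17 = 1² + 4².
  41: 41 − 1² = 40, 41 − 2² = 37, 41 − 3² = 32, 41 − 4² = 25 = 5² ⇒ 41 = 4² + 5².
  Combine using the Brahmagupta–Fibonacci identity (a² + b²)(c² + d²) = (ac − bd)² + (ad + bc)² = (ac + bd)² + (ad − bc)²:
  17 · 41 = 697: from (1² + 4²)(4² + 5²), take (1·4 − 4·5, 1·5 + 4·4) = (4 − 20, 5 + 16) = (-16, 21); dropping signs (only squares matter) gives (16, 21); check 16² + 21² = 256 + 441 = 697 ✓.
  Scale by k = 4: (4·16, 4·21) = (64, 84).
Step 4: Order so x ≤ y and verify: 64² + 84² = 4096 + 7056 = 11152 = n. ✓

n = 11152 = 64² + 84² (one valid representation with x ≤ y).


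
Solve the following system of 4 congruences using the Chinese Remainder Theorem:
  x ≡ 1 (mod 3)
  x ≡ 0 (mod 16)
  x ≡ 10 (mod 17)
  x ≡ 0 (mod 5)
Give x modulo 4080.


Product of moduli M = 3 · 16 · 17 · 5 = 4080.
Merge one congruence at a time:
  Start: x ≡ 1 (mod 3).
  Combine with x ≡ 0 (mod 16); new modulus lcm = 48.
    Write x = 1 + 3·t and substitute into x ≡ 0 (mod 16): 3·t ≡ 0 − 1 = -1 (mod 16).
    Reduce coefficients mod 16: 3·t ≡ 15 (mod 16).
    The inverse of 3 mod 16 is 11 (since 3·11 = 33 = 2·16 + 1), so t ≡ 11·15 = 165 ≡ 5 (mod 16).
    Then x = 1 + 3·5 = 16, valid modulo lcm(3, 16) = 48: x ≡ 16 (mod 48).
  Combine with x ≡ 10 (mod 17); new modulus lcm = 816.
    Write x = 16 + 48·t and substitute into x ≡ 10 (mod 17): 48·t ≡ 10 − 16 = -6 (mod 17).
    Reduce coefficients mod 17: 14·t ≡ 11 (mod 17).
    The inverse of 14 mod 17 is 11 (since 14·11 = 154 = 9·17 + 1), so t ≡ 11·11 = 121 ≡ 2 (mod 17).
    Then x = 16 + 48·2 = 112, valid modulo lcm(48, 17) = 816: x ≡ 112 (mod 816).
  Combine with x ≡ 0 (mod 5); new modulus lcm = 4080.
    Write x = 112 + 816·t and substitute into x ≡ 0 (mod 5): 816·t ≡ 0 − 112 = -112 (mod 5).
    Reduce coefficients mod 5: 1·t ≡ 3 (mod 5).
    So t ≡ 3 (mod 5).
    Then x = 112 + 816·3 = 2560, valid modulo lcm(816, 5) = 4080: x ≡ 2560 (mod 4080).
Verify against each original: 2560 mod 3 = 1, 2560 mod 16 = 0, 2560 mod 17 = 10, 2560 mod 5 = 0.

x ≡ 2560 (mod 4080).


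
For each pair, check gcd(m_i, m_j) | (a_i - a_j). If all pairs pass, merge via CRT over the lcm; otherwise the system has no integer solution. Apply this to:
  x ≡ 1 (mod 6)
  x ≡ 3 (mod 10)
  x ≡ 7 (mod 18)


Moduli 6, 10, 18 are not pairwise coprime, so CRT works modulo lcm(m_i) when all pairwise compatibility conditions hold.
Pairwise compatibility: gcd(m_i, m_j) must divide a_i - a_j for every pair.
Merge one congruence at a time:
  Start: x ≡ 1 (mod 6).
  Combine with x ≡ 3 (mod 10): gcd(6, 10) = 2; 3 - 1 = 2, which IS divisible by 2, so compatible.
    Write x = 1 + 6·t and substitute into x ≡ 3 (mod 10): 6·t ≡ 3 − 1 = 2 (mod 10).
    Divide the congruence (and modulus) by g = 2: 3·t ≡ 1 (mod 5).
    The inverse of 3 mod 5 is 2 (since 3·2 = 6 = 1·5 + 1), so t ≡ 2·1 = 2 ≡ 2 (mod 5).
    Then x = 1 + 6·2 = 13, valid modulo lcm(6, 10) = 30: x ≡ 13 (mod 30).
  Combine with x ≡ 7 (mod 18): gcd(30, 18) = 6; 7 - 13 = -6, which IS divisible by 6, so compatible.
    Write x = 13 + 30·t and substitute into x ≡ 7 (mod 18): 30·t ≡ 7 − 13 = -6 (mod 18).
    Divide the congruence (and modulus) by g = 6: 5·t ≡ -1 (mod 3).
    Reduce coefficients mod 3: 2·t ≡ 2 (mod 3).
    The inverse of 2 mod 3 is 2 (since 2·2 = 4 = 1·3 + 1), so t ≡ 2·2 = 4 ≡ 1 (mod 3).
    Then x = 13 + 30·1 = 43, valid modulo lcm(30, 18) = 90: x ≡ 43 (mod 90).
Verify: 43 mod 6 = 1, 43 mod 10 = 3, 43 mod 18 = 7.

x ≡ 43 (mod 90).


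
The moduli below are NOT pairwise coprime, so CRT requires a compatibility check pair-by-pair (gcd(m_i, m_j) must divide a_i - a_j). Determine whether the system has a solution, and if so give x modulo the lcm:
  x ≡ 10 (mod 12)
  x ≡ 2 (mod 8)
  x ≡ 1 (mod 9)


Moduli 12, 8, 9 are not pairwise coprime, so CRT works modulo lcm(m_i) when all pairwise compatibility conditions hold.
Pairwise compatibility: gcd(m_i, m_j) must divide a_i - a_j for every pair.
Merge one congruence at a time:
  Start: x ≡ 10 (mod 12).
  Combine with x ≡ 2 (mod 8): gcd(12, 8) = 4; 2 - 10 = -8, which IS divisible by 4, so compatible.
    Write x = 10 + 12·t and substitute into x ≡ 2 (mod 8): 12·t ≡ 2 − 10 = -8 (mod 8).
    Divide the congruence (and modulus) by g = 4: 3·t ≡ -2 (mod 2).
    Reduce coefficients mod 2: 1·t ≡ 0 (mod 2).
    So t ≡ 0 (mod 2).
    Then x = 10 + 12·0 = 10, valid modulo lcm(12, 8) = 24: x ≡ 10 (mod 24).
  Combine with x ≡ 1 (mod 9): gcd(24, 9) = 3; 1 - 10 = -9, which IS divisible by 3, so compatible.
    Write x = 10 + 24·t and substitute into x ≡ 1 (mod 9): 24·t ≡ 1 − 10 = -9 (mod 9).
    Divide the congruence (and modulus) by g = 3: 8·t ≡ -3 (mod 3).
    Reduce coefficients mod 3: 2·t ≡ 0 (mod 3).
    The inverse of 2 mod 3 is 2 (since 2·2 = 4 = 1·3 + 1), so t ≡ 2·0 = 0 ≡ 0 (mod 3).
    Then x = 10 + 24·0 = 10, valid modulo lcm(24, 9) = 72: x ≡ 10 (mod 72).
Verify: 10 mod 12 = 10, 10 mod 8 = 2, 10 mod 9 = 1.

x ≡ 10 (mod 72).


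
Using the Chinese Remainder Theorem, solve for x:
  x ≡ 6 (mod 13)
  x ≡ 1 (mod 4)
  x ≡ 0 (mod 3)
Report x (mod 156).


Moduli 13, 4, 3 are pairwise coprime; by CRT there is a unique solution modulo M = 13 · 4 · 3 = 156.
Solve pairwise, accumulating the modulus:
  Start with x ≡ 6 (mod 13).
  Combine with x ≡ 1 (mod 4): since gcd(13, 4) = 1, we get a unique residue mod 52.
    Write x = 6 + 13·t and substitute into x ≡ 1 (mod 4): 13·t ≡ 1 − 6 = -5 (mod 4).
    Reduce coefficients mod 4: 1·t ≡ 3 (mod 4).
    So t ≡ 3 (mod 4).
    Then x = 6 + 13·3 = 45, valid modulo lcm(13, 4) = 52: x ≡ 45 (mod 52).
  Combine with x ≡ 0 (mod 3): since gcd(52, 3) = 1, we get a unique residue mod 156.
    Write x = 45 + 52·t and substitute into x ≡ 0 (mod 3): 52·t ≡ 0 − 45 = -45 (mod 3).
    Reduce coefficients mod 3: 1·t ≡ 0 (mod 3).
    So t ≡ 0 (mod 3).
    Then x = 45 + 52·0 = 45, valid modulo lcm(52, 3) = 156: x ≡ 45 (mod 156).
Verify: 45 mod 13 = 6 ✓, 45 mod 4 = 1 ✓, 45 mod 3 = 0 ✓.

x ≡ 45 (mod 156).


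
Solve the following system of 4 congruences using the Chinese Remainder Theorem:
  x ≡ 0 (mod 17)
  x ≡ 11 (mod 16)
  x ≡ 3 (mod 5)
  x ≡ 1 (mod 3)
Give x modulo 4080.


Product of moduli M = 17 · 16 · 5 · 3 = 4080.
Merge one congruence at a time:
  Start: x ≡ 0 (mod 17).
  Combine with x ≡ 11 (mod 16); new modulus lcm = 272.
    Write x = 0 + 17·t and substitute into x ≡ 11 (mod 16): 17·t ≡ 11 − 0 = 11 (mod 16).
    Reduce coefficients mod 16: 1·t ≡ 11 (mod 16).
    So t ≡ 11 (mod 16).
    Then x = 0 + 17·11 = 187, valid modulo lcm(17, 16) = 272: x ≡ 187 (mod 272).
  Combine with x ≡ 3 (mod 5); new modulus lcm = 1360.
    Write x = 187 + 272·t and substitute into x ≡ 3 (mod 5): 272·t ≡ 3 − 187 = -184 (mod 5).
    Reduce coefficients mod 5: 2·t ≡ 1 (mod 5).
    The inverse of 2 mod 5 is 3 (since 2·3 = 6 = 1·5 + 1), so t ≡ 3·1 = 3 ≡ 3 (mod 5).
    Then x = 187 + 272·3 = 1003, valid modulo lcm(272, 5) = 1360: x ≡ 1003 (mod 1360).
  Combine with x ≡ 1 (mod 3); new modulus lcm = 4080.
    Write x = 1003 + 1360·t and substitute into x ≡ 1 (mod 3): 1360·t ≡ 1 − 1003 = -1002 (mod 3).
    Reduce coefficients mod 3: 1·t ≡ 0 (mod 3).
    So t ≡ 0 (mod 3).
    Then x = 1003 + 1360·0 = 1003, valid modulo lcm(1360, 3) = 4080: x ≡ 1003 (mod 4080).
Verify against each original: 1003 mod 17 = 0, 1003 mod 16 = 11, 1003 mod 5 = 3, 1003 mod 3 = 1.

x ≡ 1003 (mod 4080).


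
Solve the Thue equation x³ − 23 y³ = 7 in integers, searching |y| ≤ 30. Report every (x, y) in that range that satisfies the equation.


The equation is x³ - 23y³ = 7. For fixed y, x³ = 23·y³ + 7, so a solution requires the RHS to be a perfect cube.
Strategy: iterate y from -30 to 30, compute RHS = 23·y³ + 7, and check whether it is a (positive or negative) perfect cube.
Check small values of y:
  y = 0: RHS = 7 is not a perfect cube.
  y = 1: RHS = 30 is not a perfect cube.
  y = -1: RHS = -16 is not a perfect cube.
  y = 2: RHS = 191 is not a perfect cube.
  y = -2: RHS = -177 is not a perfect cube.
  y = 3: RHS = 628 is not a perfect cube.
  y = -3: RHS = -614 is not a perfect cube.
Continuing the search up to |y| = 30 finds no solutions either.
No (x, y) in the scanned range satisfies the equation.

No integer solutions with |y| ≤ 30.


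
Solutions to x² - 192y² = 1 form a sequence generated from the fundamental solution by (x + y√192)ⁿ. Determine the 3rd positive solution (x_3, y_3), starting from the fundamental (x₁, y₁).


Step 1: Find the fundamental solution (x₁, y₁) of x² - 192y² = 1.
  Expand √192 as a continued fraction. a₀ = ⌊√192⌋ = 13; iterate m_{k+1} = d_k·a_k − m_k, d_{k+1} = (192 − m_{k+1}²)/d_k, a_{k+1} = ⌊(a₀ + m_{k+1})/d_{k+1}⌋ (starting m₀ = 0, d₀ = 1), with convergents p_k = a_k·p_{k-1} + p_{k-2}, q_k = a_k·q_{k-1} + q_{k-2} (p₋₁ = 1, q₋₁ = 0):
  k = 0: a₀ = 13; p₀/q₀ = 13/1; p₀² − 192·q₀² = 169 − 192 = -23.
  k = 1: m = 13, d = 23, a = ⌊(13 + 13)/23⌋ = 1; p/q = (1·13 + 1)/(1·1 + 0) = 14/1; p² − 192·q² = 196 − 192 = 4.
  k = 2: m = 10, d = 4, a = ⌊(13 + 10)/4⌋ = 5; p/q = (5·14 + 13)/(5·1 + 1) = 83/6; p² − 192·q² = 6889 − 6912 = -23.
  k = 3: m = 10, d = 23, a = ⌊(13 + 10)/23⌋ = 1; p/q = (1·83 + 14)/(1·6 + 1) = 97/7; p² − 192·q² = 9409 − 9408 = 1.
  The first convergent with p² − 192·q² = 1 gives the fundamental solution (x₁, y₁) = (97, 7).
Step 2: Apply the recurrence (x_{n+1}, y_{n+1}) = (x₁x_n + 192y₁y_n, x₁y_n + y₁x_n) repeatedly.
  From (x_1, y_1) = (97, 7): x_2 = 97·97 + 192·7·7 = 18817; y_2 = 97·7 + 7·97 = 1358.
  From (x_2, y_2) = (18817, 1358): x_3 = 97·18817 + 192·7·1358 = 3650401; y_3 = 97·1358 + 7·18817 = 263445.
Step 3: Verify x_3² - 192·y_3² = 13325427460801 - 13325427460800 = 1 (should be 1). ✓

(x_1, y_1) = (97, 7); (x_3, y_3) = (3650401, 263445).


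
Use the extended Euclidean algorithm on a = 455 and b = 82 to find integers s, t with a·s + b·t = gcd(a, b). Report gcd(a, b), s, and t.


Euclidean algorithm on (455, 82) — divide until remainder is 0:
  455 = 5 · 82 + 45
  82 = 1 · 45 + 37
  45 = 1 · 37 + 8
  37 = 4 · 8 + 5
  8 = 1 · 5 + 3
  5 = 1 · 3 + 2
  3 = 1 · 2 + 1
  2 = 2 · 1 + 0
gcd(455, 82) = 1.
Track Bezout coefficients alongside the remainders: start with r₀ = 455 = a·1 + b·0 (s = 1, t = 0) and r₁ = 82 = a·0 + b·1 (s = 0, t = 1); each new remainder r_{k+1} = r_{k-1} − q_k·r_k inherits s_{k+1} = s_{k-1} − q_k·s_k, t_{k+1} = t_{k-1} − q_k·t_k, so r_k = a·s_k + b·t_k at every step:
  q = 5: r = 45, s = 1 − 5·0 = 1, t = 0 − 5·1 = -5  (check: 455·1 + 82·(-5) = 45)
  q = 1: r = 37, s = 0 − 1·1 = -1, t = 1 − 1·(-5) = 6  (check: 455·(-1) + 82·6 = 37)
  q = 1: r = 8, s = 1 − 1·(-1) = 2, t = -5 − 1·6 = -11  (check: 455·2 + 82·(-11) = 8)
  q = 4: r = 5, s = -1 − 4·2 = -9, t = 6 − 4·(-11) = 50  (check: 455·(-9) + 82·50 = 5)
  q = 1: r = 3, s = 2 − 1·(-9) = 11, t = -11 − 1·50 = -61  (check: 455·11 + 82·(-61) = 3)
  q = 1: r = 2, s = -9 − 1·11 = -20, t = 50 − 1·(-61) = 111  (check: 455·(-20) + 82·111 = 2)
  q = 1: r = 1, s = 11 − 1·(-20) = 31, t = -61 − 1·111 = -172  (check: 455·31 + 82·(-172) = 1)
The row with r = 1 (the gcd) gives the Bezout coefficients s = 31, t = -172.
Result: 455 · (31) + 82 · (-172) = 1.

gcd(455, 82) = 1; s = 31, t = -172 (check: 455·31 + 82·(-172) = 1).


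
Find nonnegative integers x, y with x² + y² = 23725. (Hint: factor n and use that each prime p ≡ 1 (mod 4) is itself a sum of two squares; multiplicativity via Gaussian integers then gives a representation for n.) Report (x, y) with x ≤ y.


Step 1: Factor n = 23725 = 5^2 · 13 · 73.
Step 2: Check the mod-4 condition on each prime factor: 5 ≡ 1 (mod 4), exponent 2; 13 ≡ 1 (mod 4), exponent 1; 73 ≡ 1 (mod 4), exponent 1.
All primes ≡ 3 (mod 4) appear to even exponent (or don't appear), so by the two-squares theorem n IS expressible as a sum of two squares.
Step 3: Build a representation. Group n = k² · m with k = 5 and m = 13 · 73 = 949 (a product of primes ≡ 1 (mod 4)); a representation of m scales to one of n via (k·x)² + (k·y)² = k²(x² + y²). Each prime p ≡ 1 (mod 4) is itself a sum of two squares; find a² by testing p − a² for a perfect square:
  13: 13 − 1² = 12, 13 − 2² = 9 = 3² ⇒ 13 = 2² + 3².
  73: 73 − 1² = 72, 73 − 2² = 69, 73 − 3² = 64 = 8² ⇒ 73 = 3² + 8².
  Combine using the Brahmagupta–Fibonacci identity (a² + b²)(c² + d²) = (ac − bd)² + (ad + bc)² = (ac + bd)² + (ad − bc)²:
  13 · 73 = 949: from (2² + 3²)(3² + 8²), take (2·3 − 3·8, 2·8 + 3·3) = (6 − 24, 16 + 9) = (-18, 25); dropping signs (only squares matter) gives (18, 25); check 18² + 25² = 324 + 625 = 949 ✓.
  Scale by k = 5: (5·18, 5·25) = (90, 125).
Step 4: Order so x ≤ y and verify: 90² + 125² = 8100 + 15625 = 23725 = n. ✓

n = 23725 = 90² + 125² (one valid representation with x ≤ y).


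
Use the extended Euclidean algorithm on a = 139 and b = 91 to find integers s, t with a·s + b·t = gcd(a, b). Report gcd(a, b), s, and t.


Euclidean algorithm on (139, 91) — divide until remainder is 0:
  139 = 1 · 91 + 48
  91 = 1 · 48 + 43
  48 = 1 · 43 + 5
  43 = 8 · 5 + 3
  5 = 1 · 3 + 2
  3 = 1 · 2 + 1
  2 = 2 · 1 + 0
gcd(139, 91) = 1.
Track Bezout coefficients alongside the remainders: start with r₀ = 139 = a·1 + b·0 (s = 1, t = 0) and r₁ = 91 = a·0 + b·1 (s = 0, t = 1); each new remainder r_{k+1} = r_{k-1} − q_k·r_k inherits s_{k+1} = s_{k-1} − q_k·s_k, t_{k+1} = t_{k-1} − q_k·t_k, so r_k = a·s_k + b·t_k at every step:
  q = 1: r = 48, s = 1 − 1·0 = 1, t = 0 − 1·1 = -1  (check: 139·1 + 91·(-1) = 48)
  q = 1: r = 43, s = 0 − 1·1 = -1, t = 1 − 1·(-1) = 2  (check: 139·(-1) + 91·2 = 43)
  q = 1: r = 5, s = 1 − 1·(-1) = 2, t = -1 − 1·2 = -3  (check: 139·2 + 91·(-3) = 5)
  q = 8: r = 3, s = -1 − 8·2 = -17, t = 2 − 8·(-3) = 26  (check: 139·(-17) + 91·26 = 3)
  q = 1: r = 2, s = 2 − 1·(-17) = 19, t = -3 − 1·26 = -29  (check: 139·19 + 91·(-29) = 2)
  q = 1: r = 1, s = -17 − 1·19 = -36, t = 26 − 1·(-29) = 55  (check: 139·(-36) + 91·55 = 1)
The row with r = 1 (the gcd) gives the Bezout coefficients s = -36, t = 55.
Result: 139 · (-36) + 91 · (55) = 1.

gcd(139, 91) = 1; s = -36, t = 55 (check: 139·(-36) + 91·55 = 1).
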